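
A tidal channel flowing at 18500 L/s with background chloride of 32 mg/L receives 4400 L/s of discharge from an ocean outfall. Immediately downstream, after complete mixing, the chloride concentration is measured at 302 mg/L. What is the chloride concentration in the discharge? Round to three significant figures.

Mass balance: 18500·32.00 + 4400·Cₑ = 22900·302.0
→ Cₑ = (22900·302.0 − 18500·32.00) / 4400 = 1437 mg/L.

1440 mg/L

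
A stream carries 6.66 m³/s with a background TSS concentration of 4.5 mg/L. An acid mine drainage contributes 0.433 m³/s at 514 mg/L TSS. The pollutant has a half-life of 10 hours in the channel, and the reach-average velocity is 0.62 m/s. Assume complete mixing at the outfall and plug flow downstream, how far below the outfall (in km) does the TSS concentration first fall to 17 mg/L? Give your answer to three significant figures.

Mixed concentration C = ΣQC/ΣQ = (6.660·4.500 + 0.4330·514.0) / 7.093 = 252.5/7.093 = 35.60 mg/L.
Half-life 10 h → k = ln 2 / 10 = 0.06931 h⁻¹ = 1.664 d⁻¹.
Set 35.60·exp(−k·t) = 17 → t = ln(35.60/17)/k = 38390 s = 10.66 h.
Distance = v·t = 0.62·38390 = 23800 m = 23.80 km.

23.8 km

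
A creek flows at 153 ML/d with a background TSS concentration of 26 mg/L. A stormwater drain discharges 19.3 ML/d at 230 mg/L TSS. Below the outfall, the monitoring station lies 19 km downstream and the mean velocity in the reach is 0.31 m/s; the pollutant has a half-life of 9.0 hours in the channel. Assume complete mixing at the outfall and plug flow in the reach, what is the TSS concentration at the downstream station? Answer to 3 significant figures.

Flow-weighted average: C = (153.0·26.00 + 19.30·230.0) / 172.3 = 8417/172.3 = 48.85 mg/L.
Travel time t = 19·1000 / 0.31 = 61290 s = 17.03 h.
Half-life 9.0 h → k = ln 2 / 9.0 = 0.07702 h⁻¹ = 1.848 d⁻¹.
First-order decay: C = 48.85·exp(−k·t) = 48.85·0.2695 = 13.16 mg/L.

13.2 mg/L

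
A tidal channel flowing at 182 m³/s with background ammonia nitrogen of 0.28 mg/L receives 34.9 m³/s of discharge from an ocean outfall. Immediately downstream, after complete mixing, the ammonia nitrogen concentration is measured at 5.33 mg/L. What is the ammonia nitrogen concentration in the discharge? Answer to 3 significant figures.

31.7 mg/L

Mass balance: 182.0·0.2800 + 34.90·Cₑ = 216.9·5.330
→ Cₑ = (216.9·5.330 − 182.0·0.2800) / 34.90 = 31.67 mg/L.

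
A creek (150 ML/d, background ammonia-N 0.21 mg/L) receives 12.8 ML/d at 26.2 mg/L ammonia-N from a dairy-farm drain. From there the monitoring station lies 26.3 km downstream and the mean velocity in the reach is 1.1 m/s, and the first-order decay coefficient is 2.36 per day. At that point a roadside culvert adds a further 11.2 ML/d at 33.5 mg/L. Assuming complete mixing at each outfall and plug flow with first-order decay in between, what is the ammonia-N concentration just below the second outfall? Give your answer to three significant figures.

3.25 mg/L

Mass balance: C = (150.0·0.2100 + 12.80·26.20) / 162.8 = 366.9/162.8 = 2.253 mg/L; combined flow 162.8 ML/d.
Travel time t = 26.3·1000 / 1.1 = 23910 s = 6.641 h.
Applying C = C₀e^(−kt): 2.253 × 0.5204 = 1.173 mg/L.
Second outfall: C = (162.8·1.173 + 11.20·33.50)/174.0 = 3.254 mg/L.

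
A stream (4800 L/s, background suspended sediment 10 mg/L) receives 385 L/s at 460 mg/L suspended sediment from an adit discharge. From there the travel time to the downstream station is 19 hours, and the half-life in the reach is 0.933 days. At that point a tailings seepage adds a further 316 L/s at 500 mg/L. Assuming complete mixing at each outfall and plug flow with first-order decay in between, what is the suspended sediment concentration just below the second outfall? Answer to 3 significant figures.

Conservation of mass: C = (4800·10.00 + 385.0·460.0) / 5185 = 225100/5185 = 43.41 mg/L; combined flow 5185 L/s.
Half-life 0.933 d → k = ln 2 / 0.933 = 0.7429 d⁻¹.
Decay over the reach: 43.41·exp(−kt) = 43.41·0.5554 = 24.11 mg/L.
Second outfall: C = (5185·24.11 + 316.0·500.0)/5501 = 51.45 mg/L.

51.4 mg/L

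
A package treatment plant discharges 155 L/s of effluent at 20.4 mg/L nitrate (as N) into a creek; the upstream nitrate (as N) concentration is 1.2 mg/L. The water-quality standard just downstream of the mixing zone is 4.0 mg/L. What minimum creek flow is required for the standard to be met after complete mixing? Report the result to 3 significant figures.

908 L/s

Set C_mix = 4.0: (Q·1.200 + 155.0·20.40) / (Q + 155.0) = 4.0
→ Q = 155.0·(20.40 − 4.0)/(4.0 − 1.200) = 907.9 L/s.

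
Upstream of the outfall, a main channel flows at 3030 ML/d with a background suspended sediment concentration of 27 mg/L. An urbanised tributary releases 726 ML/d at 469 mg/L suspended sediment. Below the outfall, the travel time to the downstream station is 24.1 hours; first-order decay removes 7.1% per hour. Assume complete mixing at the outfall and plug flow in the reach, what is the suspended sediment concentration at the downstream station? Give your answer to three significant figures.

19.1 mg/L

Mixed concentration C = ΣQC/ΣQ = (3030·27.00 + 726.0·469.0) / 3756 = 422300/3756 = 112.4 mg/L.
7.1%/h lost → k = −ln(1 − 0.071) = 0.07365 h⁻¹.
After decay, C = 112.4 × e^(−kt) = 112.4 × 0.1695 = 19.06 mg/L.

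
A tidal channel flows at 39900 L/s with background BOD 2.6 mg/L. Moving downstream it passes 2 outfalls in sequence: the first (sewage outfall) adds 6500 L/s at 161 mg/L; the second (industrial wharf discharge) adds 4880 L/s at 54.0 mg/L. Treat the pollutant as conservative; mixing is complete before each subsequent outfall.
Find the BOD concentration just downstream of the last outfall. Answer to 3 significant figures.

After outfall 1: Q = 39900 + 6500 = 46400 L/s; C = (39900·2.600 + 6500·161.0)/46400 = 24.79 mg/L.
After outfall 2: Q = 46400 + 4880 = 51280 L/s; C = (46400·24.79 + 4880·54.00)/51280 = 27.57 mg/L.

27.6 mg/L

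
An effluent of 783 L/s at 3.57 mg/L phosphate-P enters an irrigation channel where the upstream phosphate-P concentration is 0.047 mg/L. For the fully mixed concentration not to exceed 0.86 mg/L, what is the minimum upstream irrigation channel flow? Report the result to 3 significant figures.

Set C_mix = 0.86: (Q·0.04700 + 783.0·3.570) / (Q + 783.0) = 0.86
→ Q = 783.0·(3.570 − 0.86)/(0.86 − 0.04700) = 2610 L/s.

2610 L/s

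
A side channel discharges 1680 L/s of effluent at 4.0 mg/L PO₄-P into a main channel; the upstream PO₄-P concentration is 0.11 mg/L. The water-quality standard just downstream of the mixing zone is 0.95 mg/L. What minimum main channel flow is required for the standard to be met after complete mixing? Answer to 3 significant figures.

Set C_mix = 0.95: (Q·0.1100 + 1680·4.000) / (Q + 1680) = 0.95
→ Q = 1680·(4.000 − 0.95)/(0.95 − 0.1100) = 6100 L/s.

6100 L/s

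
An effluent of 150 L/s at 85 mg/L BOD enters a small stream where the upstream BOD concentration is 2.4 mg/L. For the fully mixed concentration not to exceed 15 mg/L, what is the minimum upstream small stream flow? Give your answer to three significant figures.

833 L/s

Set C_mix = 15: (Q·2.400 + 150.0·85.00) / (Q + 150.0) = 15
→ Q = 150.0·(85.00 − 15)/(15 − 2.400) = 833.3 L/s.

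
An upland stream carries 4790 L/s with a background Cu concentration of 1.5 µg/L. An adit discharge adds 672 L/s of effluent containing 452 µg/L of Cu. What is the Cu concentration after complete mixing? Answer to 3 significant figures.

56.9 µg/L

Mass balance: C = (4790·1.500 + 672.0·452.0) / 5462 = 310900/5462 = 56.93 µg/L.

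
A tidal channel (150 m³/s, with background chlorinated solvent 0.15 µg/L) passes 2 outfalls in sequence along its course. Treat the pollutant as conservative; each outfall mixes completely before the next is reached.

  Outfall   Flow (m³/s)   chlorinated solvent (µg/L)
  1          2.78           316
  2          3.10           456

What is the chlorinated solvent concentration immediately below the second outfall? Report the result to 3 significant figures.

After outfall 1: Q = 150.0 + 2.780 = 152.8 m³/s; C = (150.0·0.1500 + 2.780·316.0)/152.8 = 5.897 µg/L.
After outfall 2: Q = 152.8 + 3.100 = 155.9 m³/s; C = (152.8·5.897 + 3.100·456.0)/155.9 = 14.85 µg/L.

14.8 µg/L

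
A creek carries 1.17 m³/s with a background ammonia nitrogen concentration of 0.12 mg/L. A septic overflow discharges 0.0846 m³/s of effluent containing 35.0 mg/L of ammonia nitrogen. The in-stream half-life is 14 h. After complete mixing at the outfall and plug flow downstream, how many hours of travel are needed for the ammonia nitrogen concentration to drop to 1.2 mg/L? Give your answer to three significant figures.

14.6 h

Flow-weighted average: C = (1.170·0.1200 + 0.08460·35.00) / 1.255 = 3.101/1.255 = 2.472 mg/L.
Half-life 14 h → k = ln 2 / 14 = 0.04951 h⁻¹ = 1.188 d⁻¹.
2.472·exp(−k·t) = 1.2 → t = ln(2.472/1.2)/k = 52550 s = 14.60 h.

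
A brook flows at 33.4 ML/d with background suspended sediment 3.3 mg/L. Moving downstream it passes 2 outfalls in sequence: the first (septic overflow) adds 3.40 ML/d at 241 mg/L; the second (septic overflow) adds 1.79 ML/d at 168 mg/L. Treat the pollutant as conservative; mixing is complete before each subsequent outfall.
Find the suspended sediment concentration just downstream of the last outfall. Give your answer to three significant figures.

Outfall 1: combined Q = 36.80 ML/d; C = (33.40·3.300 + 3.400·241.0)/36.80 = 25.26 mg/L.
Outfall 2: combined Q = 38.59 ML/d; C = (36.80·25.26 + 1.790·168.0)/38.59 = 31.88 mg/L.

31.9 mg/L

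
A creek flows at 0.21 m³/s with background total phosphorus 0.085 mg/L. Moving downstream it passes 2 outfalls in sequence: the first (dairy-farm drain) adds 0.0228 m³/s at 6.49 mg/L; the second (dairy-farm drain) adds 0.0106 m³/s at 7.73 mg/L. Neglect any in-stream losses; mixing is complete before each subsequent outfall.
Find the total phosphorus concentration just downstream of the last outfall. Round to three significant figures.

Outfall 1: combined Q = 0.2328 m³/s; C = (0.2100·0.08500 + 0.02280·6.490)/0.2328 = 0.7123 mg/L.
Outfall 2: combined Q = 0.2434 m³/s; C = (0.2328·0.7123 + 0.01060·7.730)/0.2434 = 1.018 mg/L.

1.02 mg/L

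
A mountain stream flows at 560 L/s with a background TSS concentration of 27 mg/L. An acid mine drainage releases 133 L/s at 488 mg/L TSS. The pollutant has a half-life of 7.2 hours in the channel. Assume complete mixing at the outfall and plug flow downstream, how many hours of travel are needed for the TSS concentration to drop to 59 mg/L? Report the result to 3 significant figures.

Flow-weighted average: C = (560.0·27.00 + 133.0·488.0) / 693.0 = 80020/693.0 = 115.5 mg/L.
Half-life 7.2 h → k = ln 2 / 7.2 = 0.09627 h⁻¹ = 2.310 d⁻¹.
115.5·exp(−k·t) = 59 → t = ln(115.5/59)/k = 25110 s = 6.975 h.

6.98 h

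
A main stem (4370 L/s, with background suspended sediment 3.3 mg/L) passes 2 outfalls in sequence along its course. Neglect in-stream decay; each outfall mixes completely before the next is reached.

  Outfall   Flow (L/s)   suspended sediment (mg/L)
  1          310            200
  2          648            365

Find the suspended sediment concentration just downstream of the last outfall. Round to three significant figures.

58.7 mg/L

After outfall 1: Q = 4370 + 310.0 = 4680 L/s; C = (4370·3.300 + 310.0·200.0)/4680 = 16.33 mg/L.
After outfall 2: Q = 4680 + 648.0 = 5328 L/s; C = (4680·16.33 + 648.0·365.0)/5328 = 58.74 mg/L.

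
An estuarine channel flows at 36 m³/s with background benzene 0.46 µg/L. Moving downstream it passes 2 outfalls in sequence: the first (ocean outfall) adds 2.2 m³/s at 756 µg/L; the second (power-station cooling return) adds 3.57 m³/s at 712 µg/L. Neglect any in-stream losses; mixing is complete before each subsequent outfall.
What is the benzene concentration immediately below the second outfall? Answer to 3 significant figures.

After outfall 1: Q = 36.00 + 2.200 = 38.20 m³/s; C = (36.00·0.4600 + 2.200·756.0)/38.20 = 43.97 µg/L.
After outfall 2: Q = 38.20 + 3.570 = 41.77 m³/s; C = (38.20·43.97 + 3.570·712.0)/41.77 = 101.1 µg/L.

101 µg/L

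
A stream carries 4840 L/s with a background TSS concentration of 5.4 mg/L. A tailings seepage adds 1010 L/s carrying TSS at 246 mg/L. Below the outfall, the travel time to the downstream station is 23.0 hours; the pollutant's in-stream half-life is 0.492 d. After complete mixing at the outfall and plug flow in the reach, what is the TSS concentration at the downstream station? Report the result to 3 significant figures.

Mass balance: C = (4840·5.400 + 1010·246.0) / 5850 = 274600/5850 = 46.94 mg/L.
Half-life 0.492 d → k = ln 2 / 0.492 = 1.409 d⁻¹.
Applying C = C₀e^(−kt): 46.94 × 0.2592 = 12.17 mg/L.

12.2 mg/L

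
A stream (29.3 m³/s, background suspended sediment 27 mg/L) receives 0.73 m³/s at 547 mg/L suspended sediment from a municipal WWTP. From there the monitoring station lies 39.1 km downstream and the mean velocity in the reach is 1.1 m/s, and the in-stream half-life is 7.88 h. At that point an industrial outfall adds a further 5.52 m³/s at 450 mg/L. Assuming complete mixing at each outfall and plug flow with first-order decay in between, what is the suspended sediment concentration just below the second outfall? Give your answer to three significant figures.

83.9 mg/L

After mixing, C = (29.30·27.00 + 0.7300·547.0) / 30.03 = 1190/30.03 = 39.64 mg/L; combined flow 30.03 m³/s.
Travel time t = 39.1·1000 / 1.1 = 35550 s = 9.874 h.
Half-life 7.88 h → k = ln 2 / 7.88 = 0.08796 h⁻¹ = 2.111 d⁻¹.
After decay, C = 39.64 × e^(−kt) = 39.64 × 0.4196 = 16.63 mg/L.
At the second outfall, C = (30.03·16.63 + 5.520·450.0) / (30.03 + 5.520) = 83.92 mg/L.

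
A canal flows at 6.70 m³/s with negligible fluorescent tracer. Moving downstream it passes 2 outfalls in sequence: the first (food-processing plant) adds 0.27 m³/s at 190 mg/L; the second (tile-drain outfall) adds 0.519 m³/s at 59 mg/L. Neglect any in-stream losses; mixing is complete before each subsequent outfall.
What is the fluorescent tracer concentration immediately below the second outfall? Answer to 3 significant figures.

Outfall 1: combined Q = 6.970 m³/s; C = (6.700·0 + 0.2700·190.0)/6.970 = 7.360 mg/L.
Outfall 2: combined Q = 7.489 m³/s; C = (6.970·7.360 + 0.5190·59.00)/7.489 = 10.94 mg/L.

10.9 mg/L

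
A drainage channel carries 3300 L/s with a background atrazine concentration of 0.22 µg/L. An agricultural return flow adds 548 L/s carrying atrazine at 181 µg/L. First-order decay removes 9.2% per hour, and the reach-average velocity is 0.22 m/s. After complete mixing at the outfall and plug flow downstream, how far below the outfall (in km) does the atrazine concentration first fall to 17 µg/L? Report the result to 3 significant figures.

3.48 km

After mixing, C = (3300·0.2200 + 548.0·181.0) / 3848 = 99910/3848 = 25.97 µg/L.
9.2%/h lost → k = −ln(1 − 0.092) = 0.09651 h⁻¹.
Set 25.97·exp(−k·t) = 17 → t = ln(25.97/17)/k = 15800 s = 4.389 h.
Distance = v·t = 0.22·15800 = 3476 m = 3.476 km.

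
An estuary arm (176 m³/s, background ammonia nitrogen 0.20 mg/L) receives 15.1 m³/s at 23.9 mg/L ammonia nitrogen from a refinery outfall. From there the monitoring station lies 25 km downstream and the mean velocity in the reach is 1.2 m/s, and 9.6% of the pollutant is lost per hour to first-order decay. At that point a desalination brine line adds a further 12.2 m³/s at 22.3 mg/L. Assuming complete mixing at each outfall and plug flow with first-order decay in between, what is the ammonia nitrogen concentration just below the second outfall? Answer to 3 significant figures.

2.42 mg/L

Flow-weighted average: C = (176.0·0.2000 + 15.10·23.90) / 191.1 = 396.1/191.1 = 2.073 mg/L; combined flow 191.1 m³/s.
Travel time t = 25·1000 / 1.2 = 20830 s = 5.787 h.
9.6%/h lost → k = −ln(1 − 0.096) = 0.1009 h⁻¹.
After decay, C = 2.073 × e^(−kt) = 2.073 × 0.5576 = 1.156 mg/L.
At the second outfall, C = (191.1·1.156 + 12.20·22.30) / (191.1 + 12.20) = 2.425 mg/L.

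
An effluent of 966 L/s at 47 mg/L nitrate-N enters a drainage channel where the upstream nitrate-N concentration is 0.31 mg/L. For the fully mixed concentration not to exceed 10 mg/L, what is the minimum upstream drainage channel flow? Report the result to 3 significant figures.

Set C_mix = 10: (Q·0.3100 + 966.0·47.00) / (Q + 966.0) = 10
→ Q = 966.0·(47.00 − 10)/(10 − 0.3100) = 3689 L/s.

3690 L/s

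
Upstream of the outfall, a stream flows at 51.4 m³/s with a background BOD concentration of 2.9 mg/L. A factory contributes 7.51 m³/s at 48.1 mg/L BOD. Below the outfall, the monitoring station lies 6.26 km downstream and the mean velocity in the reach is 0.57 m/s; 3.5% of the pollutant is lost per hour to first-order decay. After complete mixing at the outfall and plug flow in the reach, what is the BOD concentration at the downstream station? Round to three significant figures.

7.77 mg/L

Mixed concentration C = ΣQC/ΣQ = (51.40·2.900 + 7.510·48.10) / 58.91 = 510.3/58.91 = 8.662 mg/L.
Travel time t = 6.26·1000 / 0.57 = 10980 s = 3.051 h.
3.5%/h lost → k = −ln(1 − 0.035) = 0.03563 h⁻¹.
After decay, C = 8.662 × e^(−kt) = 8.662 × 0.8970 = 7.770 mg/L.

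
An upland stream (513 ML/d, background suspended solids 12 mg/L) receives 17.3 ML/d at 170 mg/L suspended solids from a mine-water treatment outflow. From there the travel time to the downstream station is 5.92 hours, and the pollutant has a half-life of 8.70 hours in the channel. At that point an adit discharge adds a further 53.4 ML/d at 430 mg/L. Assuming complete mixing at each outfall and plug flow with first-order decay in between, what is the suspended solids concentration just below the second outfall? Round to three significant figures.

49.1 mg/L

Mass balance: C = (513.0·12.00 + 17.30·170.0) / 530.3 = 9097/530.3 = 17.15 mg/L; combined flow 530.3 ML/d.
Half-life 8.70 h → k = ln 2 / 8.70 = 0.07967 h⁻¹ = 1.912 d⁻¹.
After decay, C = 17.15 × e^(−kt) = 17.15 × 0.6240 = 10.70 mg/L.
Second outfall: C = (530.3·10.70 + 53.40·430.0)/583.7 = 49.06 mg/L.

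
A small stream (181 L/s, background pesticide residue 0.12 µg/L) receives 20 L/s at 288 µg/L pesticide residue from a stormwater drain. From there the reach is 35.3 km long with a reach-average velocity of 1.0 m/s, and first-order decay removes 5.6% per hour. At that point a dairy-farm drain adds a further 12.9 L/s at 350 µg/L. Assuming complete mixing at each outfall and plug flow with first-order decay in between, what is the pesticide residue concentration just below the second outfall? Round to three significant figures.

36.5 µg/L

After mixing, C = (181.0·0.1200 + 20.00·288.0) / 201.0 = 5782/201.0 = 28.76 µg/L; combined flow 201.0 L/s.
Travel time t = 35.3·1000 / 1.0 = 35300 s = 9.806 h.
5.6%/h lost → k = −ln(1 − 0.056) = 0.05763 h⁻¹.
First-order decay: C = 28.76·exp(−k·t) = 28.76·0.5683 = 16.35 µg/L.
At the second outfall, C = (201.0·16.35 + 12.90·350.0) / (201.0 + 12.90) = 36.47 µg/L.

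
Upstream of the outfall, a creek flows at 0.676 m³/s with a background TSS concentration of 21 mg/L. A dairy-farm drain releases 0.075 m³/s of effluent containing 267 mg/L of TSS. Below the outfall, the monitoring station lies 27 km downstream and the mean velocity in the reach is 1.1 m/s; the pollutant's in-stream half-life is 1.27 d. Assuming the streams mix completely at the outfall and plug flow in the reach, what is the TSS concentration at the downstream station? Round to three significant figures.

39.0 mg/L

Mass balance: C = (0.6760·21.00 + 0.07500·267.0) / 0.7510 = 34.22/0.7510 = 45.57 mg/L.
Travel time t = 27·1000 / 1.1 = 24550 s = 6.818 h.
Half-life 1.27 d → k = ln 2 / 1.27 = 0.5458 d⁻¹.
After decay, C = 45.57 × e^(−kt) = 45.57 × 0.8564 = 39.02 mg/L.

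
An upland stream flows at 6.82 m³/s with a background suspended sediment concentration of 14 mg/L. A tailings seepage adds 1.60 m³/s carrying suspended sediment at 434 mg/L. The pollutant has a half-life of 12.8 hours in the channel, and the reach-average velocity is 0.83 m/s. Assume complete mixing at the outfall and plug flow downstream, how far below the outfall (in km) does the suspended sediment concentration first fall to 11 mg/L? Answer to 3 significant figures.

118 km

After mixing, C = (6.820·14.00 + 1.600·434.0) / 8.420 = 789.9/8.420 = 93.81 mg/L.
Half-life 12.8 h → k = ln 2 / 12.8 = 0.05415 h⁻¹ = 1.300 d⁻¹.
Set 93.81·exp(−k·t) = 11 → t = ln(93.81/11)/k = 142500 s = 39.58 h.
Distance = v·t = 0.83·142500 = 118300 m = 118.3 km.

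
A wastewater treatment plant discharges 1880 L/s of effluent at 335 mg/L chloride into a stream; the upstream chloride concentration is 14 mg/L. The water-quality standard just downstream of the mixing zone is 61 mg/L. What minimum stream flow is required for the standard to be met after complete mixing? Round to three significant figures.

11000 L/s

Set C_mix = 61: (Q·14.00 + 1880·335.0) / (Q + 1880) = 61
→ Q = 1880·(335.0 − 61)/(61 − 14.00) = 10960 L/s.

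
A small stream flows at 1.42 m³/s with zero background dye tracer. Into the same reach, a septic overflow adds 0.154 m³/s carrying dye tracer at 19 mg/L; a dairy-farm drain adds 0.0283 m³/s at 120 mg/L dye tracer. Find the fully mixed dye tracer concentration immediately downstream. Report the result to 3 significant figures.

3.95 mg/L

Mixed concentration C = ΣQC/ΣQ = (1.420·0 + 0.1540·19.00 + 0.02830·120.0) / 1.602 = 6.322/1.602 = 3.946 mg/L.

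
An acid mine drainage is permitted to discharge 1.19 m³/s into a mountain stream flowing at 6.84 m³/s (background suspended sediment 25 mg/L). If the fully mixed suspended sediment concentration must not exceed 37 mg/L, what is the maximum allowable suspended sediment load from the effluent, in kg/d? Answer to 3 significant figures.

Mass balance at the limit: 6.840·25.00 + 1.190·Cₑ = 8.030·37 → Cₑ = 106.0 mg/L.
Load = 1.190 m³/s × 106.0 g/m³ × 86 400 s/d = 10900 kg/d.

10900 kg/d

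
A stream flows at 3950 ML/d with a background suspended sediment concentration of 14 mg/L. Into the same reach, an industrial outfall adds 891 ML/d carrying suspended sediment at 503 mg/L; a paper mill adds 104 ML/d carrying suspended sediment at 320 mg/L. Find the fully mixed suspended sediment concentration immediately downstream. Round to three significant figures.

109 mg/L

Mixed concentration C = ΣQC/ΣQ = (3950·14.00 + 891.0·503.0 + 104.0·320.0) / 4945 = 536800/4945 = 108.5 mg/L.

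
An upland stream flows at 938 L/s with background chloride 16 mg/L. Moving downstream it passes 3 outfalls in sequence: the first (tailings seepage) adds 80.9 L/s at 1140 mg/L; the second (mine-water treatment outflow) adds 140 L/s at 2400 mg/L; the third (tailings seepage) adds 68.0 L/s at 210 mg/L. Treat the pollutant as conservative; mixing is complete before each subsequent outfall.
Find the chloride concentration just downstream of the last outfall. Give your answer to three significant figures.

Below outfall 1: Q → 1019 L/s, C = (938.0·16.00 + 80.90·1140)/1019 = 105.2 mg/L.
Below outfall 2: Q → 1159 L/s, C = (1019·105.2 + 140.0·2400)/1159 = 382.5 mg/L.
Below outfall 3: Q → 1227 L/s, C = (1159·382.5 + 68.00·210.0)/1227 = 372.9 mg/L.

373 mg/L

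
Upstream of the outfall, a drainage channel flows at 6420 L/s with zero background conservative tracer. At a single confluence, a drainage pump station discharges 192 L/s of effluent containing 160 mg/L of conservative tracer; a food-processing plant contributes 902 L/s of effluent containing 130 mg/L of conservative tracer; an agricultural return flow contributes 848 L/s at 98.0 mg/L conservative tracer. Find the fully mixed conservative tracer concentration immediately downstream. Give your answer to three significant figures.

Mass balance: C = (6420·0 + 192.0·160.0 + 902.0·130.0 + 848.0·98.00) / 8362 = 231100/8362 = 27.64 mg/L.

27.6 mg/L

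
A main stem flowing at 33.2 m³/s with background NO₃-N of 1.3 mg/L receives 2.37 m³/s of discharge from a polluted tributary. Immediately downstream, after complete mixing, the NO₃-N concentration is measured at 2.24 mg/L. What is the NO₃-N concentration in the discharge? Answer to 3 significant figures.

Mass balance: 33.20·1.300 + 2.370·Cₑ = 35.57·2.240
→ Cₑ = (35.57·2.240 − 33.20·1.300) / 2.370 = 15.41 mg/L.

15.4 mg/L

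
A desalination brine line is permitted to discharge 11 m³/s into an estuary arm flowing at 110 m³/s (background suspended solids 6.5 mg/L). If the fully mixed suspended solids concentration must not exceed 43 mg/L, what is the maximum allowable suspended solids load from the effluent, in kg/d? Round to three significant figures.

Mass balance at the limit: 110.0·6.500 + 11.00·Cₑ = 121.0·43 → Cₑ = 408.0 mg/L.
Load = 11.00 m³/s × 408.0 g/m³ × 86 400 s/d = 387800 kg/d.

388000 kg/d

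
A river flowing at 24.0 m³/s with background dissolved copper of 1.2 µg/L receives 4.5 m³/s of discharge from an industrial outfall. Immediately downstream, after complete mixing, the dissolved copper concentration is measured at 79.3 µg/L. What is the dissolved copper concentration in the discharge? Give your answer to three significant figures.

496 µg/L

Mass balance: 24.00·1.200 + 4.500·Cₑ = 28.50·79.30
→ Cₑ = (28.50·79.30 − 24.00·1.200) / 4.500 = 495.8 µg/L.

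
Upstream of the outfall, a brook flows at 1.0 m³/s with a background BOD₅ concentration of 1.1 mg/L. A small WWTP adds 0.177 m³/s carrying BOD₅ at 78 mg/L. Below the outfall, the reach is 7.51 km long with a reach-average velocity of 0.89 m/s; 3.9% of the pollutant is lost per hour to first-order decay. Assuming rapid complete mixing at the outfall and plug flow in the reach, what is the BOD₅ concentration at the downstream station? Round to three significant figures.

11.5 mg/L

Mixed concentration C = ΣQC/ΣQ = (1.000·1.100 + 0.1770·78.00) / 1.177 = 14.91/1.177 = 12.66 mg/L.
Travel time t = 7.51·1000 / 0.89 = 8438 s = 2.344 h.
3.9%/h lost → k = −ln(1 − 0.039) = 0.03978 h⁻¹.
First-order decay: C = 12.66·exp(−k·t) = 12.66·0.9110 = 11.54 mg/L.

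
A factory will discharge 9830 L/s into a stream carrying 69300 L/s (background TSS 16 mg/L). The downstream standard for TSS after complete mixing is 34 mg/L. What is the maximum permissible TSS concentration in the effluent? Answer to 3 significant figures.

At the limit, (Qr·Cr + Qe·Cₑ)/(Qr + Qe) = 34:
Cₑ = (79130·34 − 69300·16.00) / 9830 = 160.9 mg/L.

161 mg/L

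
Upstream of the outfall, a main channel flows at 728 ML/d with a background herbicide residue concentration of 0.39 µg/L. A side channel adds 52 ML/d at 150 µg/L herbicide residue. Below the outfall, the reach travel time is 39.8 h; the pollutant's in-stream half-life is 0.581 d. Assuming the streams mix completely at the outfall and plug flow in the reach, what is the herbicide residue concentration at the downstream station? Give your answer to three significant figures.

Flow-weighted average: C = (728.0·0.3900 + 52.00·150.0) / 780.0 = 8084/780.0 = 10.36 µg/L.
Half-life 0.581 d → k = ln 2 / 0.581 = 1.193 d⁻¹.
Applying C = C₀e^(−kt): 10.36 × 0.1383 = 1.433 µg/L.

1.43 µg/L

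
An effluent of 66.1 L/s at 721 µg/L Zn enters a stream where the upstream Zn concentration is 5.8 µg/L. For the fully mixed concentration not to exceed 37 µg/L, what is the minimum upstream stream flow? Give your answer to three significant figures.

Set C_mix = 37: (Q·5.800 + 66.10·721.0) / (Q + 66.10) = 37
→ Q = 66.10·(721.0 − 37)/(37 − 5.800) = 1449 L/s.

1450 L/s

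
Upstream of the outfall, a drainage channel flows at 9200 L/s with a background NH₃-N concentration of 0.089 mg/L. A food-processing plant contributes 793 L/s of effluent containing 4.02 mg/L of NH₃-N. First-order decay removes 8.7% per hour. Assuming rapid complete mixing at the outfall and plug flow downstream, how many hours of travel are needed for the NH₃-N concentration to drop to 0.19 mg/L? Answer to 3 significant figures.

Mixed concentration C = ΣQC/ΣQ = (9200·0.08900 + 793.0·4.020) / 9993 = 4007/9993 = 0.4009 mg/L.
8.7%/h lost → k = −ln(1 − 0.087) = 0.09102 h⁻¹.
0.4009·exp(−k·t) = 0.19 → t = ln(0.4009/0.19)/k = 29540 s = 8.205 h.

8.20 h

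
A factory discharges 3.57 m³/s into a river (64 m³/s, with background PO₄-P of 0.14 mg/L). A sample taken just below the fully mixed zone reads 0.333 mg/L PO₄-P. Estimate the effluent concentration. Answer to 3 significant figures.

3.79 mg/L

Mass balance: 64.00·0.1400 + 3.570·Cₑ = 67.57·0.3330
→ Cₑ = (67.57·0.3330 − 64.00·0.1400) / 3.570 = 3.793 mg/L.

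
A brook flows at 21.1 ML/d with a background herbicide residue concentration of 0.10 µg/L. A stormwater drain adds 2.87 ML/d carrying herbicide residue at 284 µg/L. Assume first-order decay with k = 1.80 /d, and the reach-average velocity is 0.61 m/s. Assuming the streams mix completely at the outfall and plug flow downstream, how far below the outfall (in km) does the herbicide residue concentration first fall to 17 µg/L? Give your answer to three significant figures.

20.4 km

Mass balance: C = (21.10·0.1000 + 2.870·284.0) / 23.97 = 817.2/23.97 = 34.09 µg/L.
Set 34.09·exp(−k·t) = 17 → t = ln(34.09/17)/k = 33400 s = 9.278 h.
Distance = v·t = 0.61·33400 = 20370 m = 20.37 km.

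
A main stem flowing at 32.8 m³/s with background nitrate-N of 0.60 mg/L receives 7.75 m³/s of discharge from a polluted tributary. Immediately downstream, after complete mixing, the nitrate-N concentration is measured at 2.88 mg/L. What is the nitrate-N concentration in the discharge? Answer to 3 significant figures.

12.5 mg/L

Mass balance: 32.80·0.6000 + 7.750·Cₑ = 40.55·2.880
→ Cₑ = (40.55·2.880 − 32.80·0.6000) / 7.750 = 12.53 mg/L.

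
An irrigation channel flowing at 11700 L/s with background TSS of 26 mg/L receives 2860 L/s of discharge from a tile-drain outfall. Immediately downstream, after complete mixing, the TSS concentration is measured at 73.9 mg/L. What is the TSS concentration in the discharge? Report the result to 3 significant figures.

Mass balance: 11700·26.00 + 2860·Cₑ = 14560·73.90
→ Cₑ = (14560·73.90 − 11700·26.00) / 2860 = 269.9 mg/L.

270 mg/L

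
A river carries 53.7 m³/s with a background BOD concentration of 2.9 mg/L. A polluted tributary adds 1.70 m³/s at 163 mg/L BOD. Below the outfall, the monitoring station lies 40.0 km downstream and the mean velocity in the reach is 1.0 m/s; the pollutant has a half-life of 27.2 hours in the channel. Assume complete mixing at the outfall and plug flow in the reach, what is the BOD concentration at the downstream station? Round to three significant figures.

5.89 mg/L

Conservation of mass: C = (53.70·2.900 + 1.700·163.0) / 55.40 = 432.8/55.40 = 7.813 mg/L.
Travel time t = 40.0·1000 / 1.0 = 40000 s = 11.11 h.
Half-life 27.2 h → k = ln 2 / 27.2 = 0.02548 h⁻¹ = 0.6116 d⁻¹.
After decay, C = 7.813 × e^(−kt) = 7.813 × 0.7534 = 5.886 mg/L.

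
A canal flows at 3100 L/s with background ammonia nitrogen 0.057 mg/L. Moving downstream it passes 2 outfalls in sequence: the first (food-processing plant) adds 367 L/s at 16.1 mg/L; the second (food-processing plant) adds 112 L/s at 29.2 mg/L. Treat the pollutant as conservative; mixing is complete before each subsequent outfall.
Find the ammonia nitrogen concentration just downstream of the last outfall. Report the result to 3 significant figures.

After outfall 1: Q = 3100 + 367.0 = 3467 L/s; C = (3100·0.05700 + 367.0·16.10)/3467 = 1.755 mg/L.
After outfall 2: Q = 3467 + 112.0 = 3579 L/s; C = (3467·1.755 + 112.0·29.20)/3579 = 2.614 mg/L.

2.61 mg/L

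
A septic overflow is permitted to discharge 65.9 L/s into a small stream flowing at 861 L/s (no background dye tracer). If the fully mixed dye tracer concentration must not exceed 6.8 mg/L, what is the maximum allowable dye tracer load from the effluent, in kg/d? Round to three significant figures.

545 kg/d

Mass balance at the limit: 861.0·0 + 65.90·Cₑ = 926.9·6.8 → Cₑ = 95.64 mg/L.
65.90 L/s = 0.06590 m³/s. Load = 0.06590 m³/s × 95.64 g/m³ × 86 400 s/d = 544.6 kg/d.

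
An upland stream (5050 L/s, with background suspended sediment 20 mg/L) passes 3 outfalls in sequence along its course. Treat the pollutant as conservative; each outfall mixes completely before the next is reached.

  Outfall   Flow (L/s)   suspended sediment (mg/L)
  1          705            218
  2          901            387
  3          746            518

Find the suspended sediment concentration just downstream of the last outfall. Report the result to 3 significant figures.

Below outfall 1: Q → 5755 L/s, C = (5050·20.00 + 705.0·218.0)/5755 = 44.26 mg/L.
Below outfall 2: Q → 6656 L/s, C = (5755·44.26 + 901.0·387.0)/6656 = 90.65 mg/L.
Below outfall 3: Q → 7402 L/s, C = (6656·90.65 + 746.0·518.0)/7402 = 133.7 mg/L.

134 mg/L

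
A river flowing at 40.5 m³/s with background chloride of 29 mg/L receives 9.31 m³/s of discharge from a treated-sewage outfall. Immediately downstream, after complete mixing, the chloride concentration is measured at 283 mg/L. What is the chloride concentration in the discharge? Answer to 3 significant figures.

Mass balance: 40.50·29.00 + 9.310·Cₑ = 49.81·283.0
→ Cₑ = (49.81·283.0 − 40.50·29.00) / 9.310 = 1388 mg/L.

1390 mg/L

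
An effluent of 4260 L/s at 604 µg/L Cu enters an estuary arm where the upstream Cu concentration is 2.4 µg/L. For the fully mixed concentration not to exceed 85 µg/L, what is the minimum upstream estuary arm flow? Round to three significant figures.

Set C_mix = 85: (Q·2.400 + 4260·604.0) / (Q + 4260) = 85
→ Q = 4260·(604.0 − 85)/(85 − 2.400) = 26770 L/s.

26800 L/s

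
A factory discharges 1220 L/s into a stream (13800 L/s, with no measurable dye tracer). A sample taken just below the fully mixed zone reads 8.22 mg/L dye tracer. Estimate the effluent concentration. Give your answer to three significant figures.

Mass balance: 13800·0 + 1220·Cₑ = 15020·8.220
→ Cₑ = (15020·8.220 − 13800·0) / 1220 = 101.2 mg/L.

101 mg/L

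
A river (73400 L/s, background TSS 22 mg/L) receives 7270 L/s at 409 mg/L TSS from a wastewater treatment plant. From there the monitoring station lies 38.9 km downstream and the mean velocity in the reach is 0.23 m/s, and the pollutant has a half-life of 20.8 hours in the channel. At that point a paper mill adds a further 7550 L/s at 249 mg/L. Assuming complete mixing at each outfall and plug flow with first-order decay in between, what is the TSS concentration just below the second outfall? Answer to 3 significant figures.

32.2 mg/L

Conservation of mass: C = (73400·22.00 + 7270·409.0) / 80670 = 4588000/80670 = 56.88 mg/L; combined flow 80670 L/s.
Travel time t = 38.9·1000 / 0.23 = 169100 s = 46.98 h.
Half-life 20.8 h → k = ln 2 / 20.8 = 0.03332 h⁻¹ = 0.7998 d⁻¹.
Decay over the reach: 56.88·exp(−kt) = 56.88·0.2090 = 11.89 mg/L.
At the second outfall, C = (80670·11.89 + 7550·249.0) / (80670 + 7550) = 32.18 mg/L.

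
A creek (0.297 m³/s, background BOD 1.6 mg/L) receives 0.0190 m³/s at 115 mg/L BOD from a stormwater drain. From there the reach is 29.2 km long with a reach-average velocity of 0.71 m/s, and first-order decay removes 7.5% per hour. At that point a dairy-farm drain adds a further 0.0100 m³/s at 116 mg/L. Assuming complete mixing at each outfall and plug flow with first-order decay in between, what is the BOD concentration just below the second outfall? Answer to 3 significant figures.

6.91 mg/L

After mixing, C = (0.2970·1.600 + 0.01900·115.0) / 0.3160 = 2.660/0.3160 = 8.418 mg/L; combined flow 0.3160 m³/s.
Travel time t = 29.2·1000 / 0.71 = 41130 s = 11.42 h.
7.5%/h lost → k = −ln(1 − 0.075) = 0.07796 h⁻¹.
Applying C = C₀e^(−kt): 8.418 × 0.4104 = 3.455 mg/L.
Second outfall: C = (0.3160·3.455 + 0.01000·116.0)/0.3260 = 6.907 mg/L.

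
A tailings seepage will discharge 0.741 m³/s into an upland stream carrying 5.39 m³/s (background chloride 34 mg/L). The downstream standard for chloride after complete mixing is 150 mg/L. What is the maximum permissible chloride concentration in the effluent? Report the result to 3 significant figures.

994 mg/L

At the limit, (Qr·Cr + Qe·Cₑ)/(Qr + Qe) = 150:
Cₑ = (6.131·150 − 5.390·34.00) / 0.7410 = 993.8 mg/L.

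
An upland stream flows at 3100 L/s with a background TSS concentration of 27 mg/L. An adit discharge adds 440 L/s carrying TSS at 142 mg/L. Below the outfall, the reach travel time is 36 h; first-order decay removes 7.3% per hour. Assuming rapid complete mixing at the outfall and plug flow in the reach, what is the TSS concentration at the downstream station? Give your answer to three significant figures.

Mixed concentration C = ΣQC/ΣQ = (3100·27.00 + 440.0·142.0) / 3540 = 146200/3540 = 41.29 mg/L.
7.3%/h lost → k = −ln(1 − 0.073) = 0.07580 h⁻¹.
First-order decay: C = 41.29·exp(−k·t) = 41.29·0.06529 = 2.696 mg/L.

2.70 mg/L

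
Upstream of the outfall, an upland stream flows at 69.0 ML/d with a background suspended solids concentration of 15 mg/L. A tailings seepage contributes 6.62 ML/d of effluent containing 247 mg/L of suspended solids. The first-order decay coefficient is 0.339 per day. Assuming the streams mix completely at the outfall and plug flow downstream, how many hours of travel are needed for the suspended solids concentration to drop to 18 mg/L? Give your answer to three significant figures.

Conservation of mass: C = (69.00·15.00 + 6.620·247.0) / 75.62 = 2670/75.62 = 35.31 mg/L.
35.31·exp(−k·t) = 18 → t = ln(35.31/18)/k = 171700 s = 47.70 h.

47.7 h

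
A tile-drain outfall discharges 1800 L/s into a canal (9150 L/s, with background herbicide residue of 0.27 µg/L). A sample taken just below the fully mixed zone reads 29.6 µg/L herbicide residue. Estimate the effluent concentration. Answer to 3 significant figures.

179 µg/L

Mass balance: 9150·0.2700 + 1800·Cₑ = 10950·29.60
→ Cₑ = (10950·29.60 − 9150·0.2700) / 1800 = 178.7 µg/L.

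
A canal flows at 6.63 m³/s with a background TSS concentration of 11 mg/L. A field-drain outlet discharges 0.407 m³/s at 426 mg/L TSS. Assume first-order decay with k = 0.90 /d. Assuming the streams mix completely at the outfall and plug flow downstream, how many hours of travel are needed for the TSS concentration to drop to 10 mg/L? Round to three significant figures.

Conservation of mass: C = (6.630·11.00 + 0.4070·426.0) / 7.037 = 246.3/7.037 = 35.00 mg/L.
35.00·exp(−k·t) = 10 → t = ln(35.00/10)/k = 120300 s = 33.41 h.

33.4 h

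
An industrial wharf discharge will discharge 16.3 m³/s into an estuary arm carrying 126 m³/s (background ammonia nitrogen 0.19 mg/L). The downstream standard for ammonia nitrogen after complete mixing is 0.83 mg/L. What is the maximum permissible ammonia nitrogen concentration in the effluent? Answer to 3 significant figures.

At the limit, (Qr·Cr + Qe·Cₑ)/(Qr + Qe) = 0.83:
Cₑ = (142.3·0.83 − 126.0·0.1900) / 16.30 = 5.777 mg/L.

5.78 mg/L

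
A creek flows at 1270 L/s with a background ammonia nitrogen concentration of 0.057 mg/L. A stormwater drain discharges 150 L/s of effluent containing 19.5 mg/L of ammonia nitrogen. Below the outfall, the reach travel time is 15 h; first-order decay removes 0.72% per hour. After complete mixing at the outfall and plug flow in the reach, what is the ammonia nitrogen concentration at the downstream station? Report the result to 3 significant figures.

After mixing, C = (1270·0.05700 + 150.0·19.50) / 1420 = 2997/1420 = 2.111 mg/L.
0.72%/h lost → k = −ln(1 − 0.0072) = 0.007226 h⁻¹.
Applying C = C₀e^(−kt): 2.111 × 0.8973 = 1.894 mg/L.

1.89 mg/L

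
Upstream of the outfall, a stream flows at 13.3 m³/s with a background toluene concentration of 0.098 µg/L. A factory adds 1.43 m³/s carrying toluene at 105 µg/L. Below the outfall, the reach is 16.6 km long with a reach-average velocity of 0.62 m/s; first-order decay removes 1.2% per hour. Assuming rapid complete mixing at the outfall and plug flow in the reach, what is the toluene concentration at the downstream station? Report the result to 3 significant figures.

Mass balance: C = (13.30·0.09800 + 1.430·105.0) / 14.73 = 151.5/14.73 = 10.28 µg/L.
Travel time t = 16.6·1000 / 0.62 = 26770 s = 7.437 h.
1.2%/h lost → k = −ln(1 − 0.012) = 0.01207 h⁻¹.
First-order decay: C = 10.28·exp(−k·t) = 10.28·0.9141 = 9.399 µg/L.

9.40 µg/L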